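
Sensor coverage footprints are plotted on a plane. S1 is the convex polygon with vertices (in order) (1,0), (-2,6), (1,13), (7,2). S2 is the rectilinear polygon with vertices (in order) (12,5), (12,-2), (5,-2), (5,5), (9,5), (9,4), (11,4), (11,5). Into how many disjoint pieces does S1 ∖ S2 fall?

1

S1 ∖ S2 is a single connected region.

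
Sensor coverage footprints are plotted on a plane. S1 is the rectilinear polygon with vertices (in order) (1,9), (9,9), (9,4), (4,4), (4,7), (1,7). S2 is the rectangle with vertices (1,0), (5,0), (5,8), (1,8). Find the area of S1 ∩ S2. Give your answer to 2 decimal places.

7.00

The intersection is the polygon with vertices (4,4), (4,7), (1,7), (1,8), (5,8), (5,4).
By the shoelace formula its area is 7.00.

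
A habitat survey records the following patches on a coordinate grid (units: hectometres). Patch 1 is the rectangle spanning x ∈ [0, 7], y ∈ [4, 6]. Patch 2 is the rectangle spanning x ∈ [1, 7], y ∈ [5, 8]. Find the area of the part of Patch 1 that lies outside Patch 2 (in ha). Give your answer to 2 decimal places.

8.00

|Patch 1∩Patch 2|: x∈[1,7], y∈[5,6] → 6·1 = 6.
|Patch 1| = 14.
|Patch 1 ∖ Patch 2| = |Patch 1| − |Patch 1∩Patch 2| = 14 − 6 = 8.00.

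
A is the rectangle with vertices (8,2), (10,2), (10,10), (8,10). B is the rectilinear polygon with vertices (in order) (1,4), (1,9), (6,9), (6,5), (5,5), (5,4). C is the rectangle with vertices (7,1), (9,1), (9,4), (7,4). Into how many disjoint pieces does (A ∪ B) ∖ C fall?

2

(A ∪ B) ∖ C splits into 2 disjoint pieces (area 14, area 24).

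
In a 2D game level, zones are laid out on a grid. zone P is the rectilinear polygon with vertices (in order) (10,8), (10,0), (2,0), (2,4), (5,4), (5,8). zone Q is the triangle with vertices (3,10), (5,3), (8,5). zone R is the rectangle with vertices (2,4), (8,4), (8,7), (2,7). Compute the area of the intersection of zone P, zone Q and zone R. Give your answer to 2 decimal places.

6.25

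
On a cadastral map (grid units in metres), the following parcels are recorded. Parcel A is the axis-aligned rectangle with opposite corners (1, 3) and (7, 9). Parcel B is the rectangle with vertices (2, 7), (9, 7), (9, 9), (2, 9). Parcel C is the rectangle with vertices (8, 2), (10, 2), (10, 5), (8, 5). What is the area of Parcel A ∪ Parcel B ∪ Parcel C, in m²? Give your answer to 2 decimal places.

By inclusion–exclusion:
Individual areas: |Parcel A| = 36, |Parcel B| = 14, |Parcel C| = 6.
|Parcel A∩Parcel B|: x∈[2,7], y∈[7,9] → 5·2 = 10.
|Parcel A∩Parcel C| = 0 (no overlap).
|Parcel B∩Parcel C| = 0 (no overlap).
|Parcel A∩Parcel B∩Parcel C| = 0.
|Parcel A ∪ Parcel B ∪ Parcel C| = 56 − 10 + 0 = 46.00.

46.00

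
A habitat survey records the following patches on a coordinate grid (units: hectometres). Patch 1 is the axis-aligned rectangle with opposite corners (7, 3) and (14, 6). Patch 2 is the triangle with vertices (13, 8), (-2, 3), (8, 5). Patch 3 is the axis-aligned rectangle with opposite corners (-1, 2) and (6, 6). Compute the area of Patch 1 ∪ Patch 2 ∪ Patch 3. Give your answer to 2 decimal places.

By inclusion–exclusion:
Individual areas: |Patch 1| = 21, |Patch 2| = 10, |Patch 3| = 28.
|Patch 1∩Patch 2| = 1.9333.
|Patch 1∩Patch 3| = 0 (no overlap).
|Patch 2∩Patch 3| = 4.2.
|Patch 1∩Patch 2∩Patch 3| = 0.
|Patch 1 ∪ Patch 2 ∪ Patch 3| = 59 − 6.1333 + 0 = 52.87.

52.87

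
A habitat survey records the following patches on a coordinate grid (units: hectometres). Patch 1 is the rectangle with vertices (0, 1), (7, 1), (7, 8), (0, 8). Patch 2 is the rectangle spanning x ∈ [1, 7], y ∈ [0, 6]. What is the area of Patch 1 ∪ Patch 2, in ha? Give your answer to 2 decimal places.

55.00

By inclusion–exclusion:
Individual areas: |Patch 1| = 49, |Patch 2| = 36.
|Patch 1∩Patch 2|: x∈[1,7], y∈[1,6] → 6·5 = 30.
|Patch 1 ∪ Patch 2| = 85 − 30 = 55.00.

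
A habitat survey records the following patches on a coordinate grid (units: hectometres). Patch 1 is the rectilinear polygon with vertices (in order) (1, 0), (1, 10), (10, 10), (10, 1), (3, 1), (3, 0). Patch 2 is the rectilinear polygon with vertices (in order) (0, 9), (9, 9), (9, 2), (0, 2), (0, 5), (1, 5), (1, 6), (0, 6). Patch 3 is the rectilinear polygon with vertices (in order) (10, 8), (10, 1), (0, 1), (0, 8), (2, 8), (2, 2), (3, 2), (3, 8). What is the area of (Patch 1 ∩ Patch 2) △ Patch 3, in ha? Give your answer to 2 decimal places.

36.00

|Patch 1 ∩ Patch 2| = 56.
|(Patch 1 ∩ Patch 2) ∩ Patch 3| = 42.
|(Patch 1 ∩ Patch 2) △ Patch 3| = 56 + 64 − 84 = 36.00.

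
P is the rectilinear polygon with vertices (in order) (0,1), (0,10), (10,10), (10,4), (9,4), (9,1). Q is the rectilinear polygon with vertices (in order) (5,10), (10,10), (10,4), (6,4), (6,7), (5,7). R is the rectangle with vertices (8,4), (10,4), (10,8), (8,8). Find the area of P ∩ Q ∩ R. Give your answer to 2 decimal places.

8.00

The intersection is the polygon with vertices (10,4), (9,4), (8,4), (8,8), (10,8).
By the shoelace formula its area is 8.00.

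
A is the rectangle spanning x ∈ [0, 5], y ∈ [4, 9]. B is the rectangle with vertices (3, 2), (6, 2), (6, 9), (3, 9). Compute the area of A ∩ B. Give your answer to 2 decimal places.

10.00

|A∩B|: x∈[3,5], y∈[4,9] → 2·5 = 10.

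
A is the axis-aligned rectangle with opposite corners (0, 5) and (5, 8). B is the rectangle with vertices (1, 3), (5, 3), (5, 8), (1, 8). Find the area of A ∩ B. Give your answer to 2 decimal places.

|A∩B|: x∈[1,5], y∈[5,8] → 4·3 = 12.

12.00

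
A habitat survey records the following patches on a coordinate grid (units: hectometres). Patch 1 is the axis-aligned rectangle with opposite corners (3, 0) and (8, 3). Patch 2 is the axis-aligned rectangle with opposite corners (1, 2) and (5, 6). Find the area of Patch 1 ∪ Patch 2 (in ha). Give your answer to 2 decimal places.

29.00

By inclusion–exclusion:
Individual areas: |Patch 1| = 15, |Patch 2| = 16.
|Patch 1∩Patch 2|: x∈[3,5], y∈[2,3] → 2·1 = 2.
|Patch 1 ∪ Patch 2| = 31 − 2 = 29.00.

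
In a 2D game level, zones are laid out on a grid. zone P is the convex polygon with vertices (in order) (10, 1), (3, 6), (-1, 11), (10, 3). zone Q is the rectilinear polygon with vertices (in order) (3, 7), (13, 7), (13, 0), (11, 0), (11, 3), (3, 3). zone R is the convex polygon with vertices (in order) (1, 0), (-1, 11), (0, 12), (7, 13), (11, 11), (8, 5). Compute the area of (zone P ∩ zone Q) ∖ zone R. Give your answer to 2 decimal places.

|zone P ∩ zone Q| = 10.7.
|(zone P ∩ zone Q) ∩ zone R| = 7.2629.
|(zone P ∩ zone Q) ∖ zone R| = 10.7 − 7.2629 = 3.44.

3.44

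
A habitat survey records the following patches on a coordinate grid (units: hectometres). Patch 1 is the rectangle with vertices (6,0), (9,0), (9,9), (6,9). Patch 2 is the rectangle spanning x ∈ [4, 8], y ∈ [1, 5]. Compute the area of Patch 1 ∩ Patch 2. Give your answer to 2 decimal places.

|Patch 1∩Patch 2|: x∈[6,8], y∈[1,5] → 2·4 = 8.

8.00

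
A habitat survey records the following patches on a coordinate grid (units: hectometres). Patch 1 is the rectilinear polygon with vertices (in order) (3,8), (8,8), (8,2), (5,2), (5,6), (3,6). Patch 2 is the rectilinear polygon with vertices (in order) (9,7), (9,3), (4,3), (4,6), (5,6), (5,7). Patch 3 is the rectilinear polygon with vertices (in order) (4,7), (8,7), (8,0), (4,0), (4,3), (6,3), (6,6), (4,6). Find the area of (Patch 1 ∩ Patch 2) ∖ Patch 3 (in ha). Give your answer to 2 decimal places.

3.00

|Patch 1 ∩ Patch 2| = 12.
|(Patch 1 ∩ Patch 2) ∩ Patch 3| = 9.
|(Patch 1 ∩ Patch 2) ∖ Patch 3| = 12 − 9 = 3.00.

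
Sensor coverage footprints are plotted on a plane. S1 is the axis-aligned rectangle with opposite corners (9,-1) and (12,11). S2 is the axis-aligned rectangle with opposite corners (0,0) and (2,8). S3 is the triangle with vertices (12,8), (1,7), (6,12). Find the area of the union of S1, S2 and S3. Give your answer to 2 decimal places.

73.14

By inclusion–exclusion:
Individual areas: |S1| = 36, |S2| = 16, |S3| = 25.
|S1∩S2| = 0 (no overlap).
|S1∩S3| = 3.4091.
|S2∩S3| = 0.4545.
|S1∩S2∩S3| = 0.
|S1 ∪ S2 ∪ S3| = 77 − 3.8636 + 0 = 73.14.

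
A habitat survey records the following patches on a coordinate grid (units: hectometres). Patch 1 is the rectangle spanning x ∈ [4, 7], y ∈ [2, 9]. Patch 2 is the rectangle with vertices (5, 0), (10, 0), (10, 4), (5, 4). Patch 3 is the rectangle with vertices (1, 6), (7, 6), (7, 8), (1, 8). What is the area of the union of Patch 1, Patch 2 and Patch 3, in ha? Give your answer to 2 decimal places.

By inclusion–exclusion:
Individual areas: |Patch 1| = 21, |Patch 2| = 20, |Patch 3| = 12.
|Patch 1∩Patch 2|: x∈[5,7], y∈[2,4] → 2·2 = 4.
|Patch 1∩Patch 3|: x∈[4,7], y∈[6,8] → 3·2 = 6.
|Patch 2∩Patch 3| = 0 (no overlap).
|Patch 1∩Patch 2∩Patch 3| = 0.
|Patch 1 ∪ Patch 2 ∪ Patch 3| = 53 − 10 + 0 = 43.00.

43.00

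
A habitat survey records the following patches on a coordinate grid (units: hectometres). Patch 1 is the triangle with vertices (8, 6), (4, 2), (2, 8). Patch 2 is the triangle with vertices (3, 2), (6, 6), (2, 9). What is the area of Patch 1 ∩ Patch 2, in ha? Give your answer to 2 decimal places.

9.21

The intersection is the polygon with vertices (2.25,7.25), (2.15,7.95), (4.4,7.2), (6,6), (3.692,2.923).
By the shoelace formula its area is 9.21.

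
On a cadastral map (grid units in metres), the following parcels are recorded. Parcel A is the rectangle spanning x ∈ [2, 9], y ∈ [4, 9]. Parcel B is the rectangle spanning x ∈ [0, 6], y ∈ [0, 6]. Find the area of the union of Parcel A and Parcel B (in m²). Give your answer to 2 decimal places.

By inclusion–exclusion:
Individual areas: |Parcel A| = 35, |Parcel B| = 36.
|Parcel A∩Parcel B|: x∈[2,6], y∈[4,6] → 4·2 = 8.
|Parcel A ∪ Parcel B| = 71 − 8 = 63.00.

63.00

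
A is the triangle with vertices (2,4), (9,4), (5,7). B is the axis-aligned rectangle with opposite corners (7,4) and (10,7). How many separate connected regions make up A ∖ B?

A ∖ B is a single connected region.

1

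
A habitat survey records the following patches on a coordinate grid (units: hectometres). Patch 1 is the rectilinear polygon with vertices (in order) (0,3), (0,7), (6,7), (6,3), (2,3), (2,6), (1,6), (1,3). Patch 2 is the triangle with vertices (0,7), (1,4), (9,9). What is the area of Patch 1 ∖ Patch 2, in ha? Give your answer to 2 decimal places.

13.99

|Patch 1| = 21, |Patch 1∩Patch 2| = 7.0125.
|Patch 1 ∖ Patch 2| = |Patch 1| − |Patch 1∩Patch 2| = 21 − 7.0125 = 13.99.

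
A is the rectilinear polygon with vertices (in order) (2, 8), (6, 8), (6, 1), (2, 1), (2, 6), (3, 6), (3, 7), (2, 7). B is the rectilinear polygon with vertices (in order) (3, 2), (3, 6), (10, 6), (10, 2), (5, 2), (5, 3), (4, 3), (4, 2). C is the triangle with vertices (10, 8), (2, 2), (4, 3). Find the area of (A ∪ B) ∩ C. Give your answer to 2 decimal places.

The region (A ∪ B) ∩ C is the polygon with vertices (7.6,6), (4,3), (2,2), (7.333,6).
By the shoelace formula its area is 1.73.

1.73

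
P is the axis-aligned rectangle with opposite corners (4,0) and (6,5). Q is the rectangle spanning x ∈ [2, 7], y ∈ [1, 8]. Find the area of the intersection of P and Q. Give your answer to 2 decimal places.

8.00

|P∩Q|: x∈[4,6], y∈[1,5] → 2·4 = 8.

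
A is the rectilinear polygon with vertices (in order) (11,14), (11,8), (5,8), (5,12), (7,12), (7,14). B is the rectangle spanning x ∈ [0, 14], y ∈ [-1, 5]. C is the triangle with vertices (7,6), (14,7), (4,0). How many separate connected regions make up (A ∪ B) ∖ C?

(A ∪ B) ∖ C splits into 2 disjoint pieces (area 32, area 72.3929).

2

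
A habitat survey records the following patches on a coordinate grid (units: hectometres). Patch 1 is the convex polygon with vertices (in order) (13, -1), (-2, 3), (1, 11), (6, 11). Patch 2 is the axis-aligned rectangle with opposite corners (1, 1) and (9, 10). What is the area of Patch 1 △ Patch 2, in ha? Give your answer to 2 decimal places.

|Patch 1| = 96, |Patch 2| = 72, |Patch 1∩Patch 2| = 64.294.
|Patch 1 △ Patch 2| = |Patch 1| + |Patch 2| − 2·|Patch 1∩Patch 2| = 96 + 72 − 128.5881 = 39.41.

39.41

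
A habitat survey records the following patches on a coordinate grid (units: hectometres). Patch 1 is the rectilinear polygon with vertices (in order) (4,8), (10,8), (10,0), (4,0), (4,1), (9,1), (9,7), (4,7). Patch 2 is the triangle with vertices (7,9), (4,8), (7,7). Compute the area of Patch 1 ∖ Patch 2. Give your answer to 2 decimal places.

16.50

|Patch 1| = 18, |Patch 1∩Patch 2| = 1.5.
|Patch 1 ∖ Patch 2| = |Patch 1| − |Patch 1∩Patch 2| = 18 − 1.5 = 16.50.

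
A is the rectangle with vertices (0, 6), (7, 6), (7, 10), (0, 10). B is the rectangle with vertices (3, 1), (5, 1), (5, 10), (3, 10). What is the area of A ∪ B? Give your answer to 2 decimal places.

By inclusion–exclusion:
Individual areas: |A| = 28, |B| = 18.
|A∩B|: x∈[3,5], y∈[6,10] → 2·4 = 8.
|A ∪ B| = 46 − 8 = 38.00.

38.00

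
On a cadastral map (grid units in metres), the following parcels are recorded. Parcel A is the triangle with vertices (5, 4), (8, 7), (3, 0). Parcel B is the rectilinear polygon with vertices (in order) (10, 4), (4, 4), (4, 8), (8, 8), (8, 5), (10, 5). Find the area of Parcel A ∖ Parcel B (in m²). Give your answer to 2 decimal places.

1.71

|Parcel A| = 3, |Parcel A∩Parcel B| = 1.2857.
|Parcel A ∖ Parcel B| = |Parcel A| − |Parcel A∩Parcel B| = 3 − 1.2857 = 1.71.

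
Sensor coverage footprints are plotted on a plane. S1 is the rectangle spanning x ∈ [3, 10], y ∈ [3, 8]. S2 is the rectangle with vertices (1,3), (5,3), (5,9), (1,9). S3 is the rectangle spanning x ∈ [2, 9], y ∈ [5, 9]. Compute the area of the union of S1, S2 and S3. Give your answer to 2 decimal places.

By inclusion–exclusion:
Individual areas: |S1| = 35, |S2| = 24, |S3| = 28.
|S1∩S2|: x∈[3,5], y∈[3,8] → 2·5 = 10.
|S1∩S3|: x∈[3,9], y∈[5,8] → 6·3 = 18.
|S2∩S3|: x∈[2,5], y∈[5,9] → 3·4 = 12.
|S1∩S2∩S3| = 6.
|S1 ∪ S2 ∪ S3| = 87 − 40 + 6 = 53.00.

53.00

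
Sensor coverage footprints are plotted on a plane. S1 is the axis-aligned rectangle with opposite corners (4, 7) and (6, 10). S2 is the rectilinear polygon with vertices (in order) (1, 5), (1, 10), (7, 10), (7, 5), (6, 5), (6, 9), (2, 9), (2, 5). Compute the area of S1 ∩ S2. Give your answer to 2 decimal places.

2.00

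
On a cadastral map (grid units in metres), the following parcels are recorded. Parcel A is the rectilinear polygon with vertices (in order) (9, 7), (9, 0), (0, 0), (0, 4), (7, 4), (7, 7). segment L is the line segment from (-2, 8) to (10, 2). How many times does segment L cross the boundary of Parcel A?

The segment meets the boundary at (9,2.5), (6,4).

2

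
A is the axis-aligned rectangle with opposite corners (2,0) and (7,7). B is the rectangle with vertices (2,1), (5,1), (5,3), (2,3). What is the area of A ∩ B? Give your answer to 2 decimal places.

6.00

|A∩B|: x∈[2,5], y∈[1,3] → 3·2 = 6.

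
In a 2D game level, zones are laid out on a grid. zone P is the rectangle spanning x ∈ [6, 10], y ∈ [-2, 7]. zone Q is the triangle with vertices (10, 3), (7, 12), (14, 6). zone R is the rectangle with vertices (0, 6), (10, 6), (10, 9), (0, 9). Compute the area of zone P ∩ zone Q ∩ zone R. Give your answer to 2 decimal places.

1.17

The intersection is the polygon with vertices (10,6), (9,6), (8.667,7), (10,7).
By the shoelace formula its area is 1.17.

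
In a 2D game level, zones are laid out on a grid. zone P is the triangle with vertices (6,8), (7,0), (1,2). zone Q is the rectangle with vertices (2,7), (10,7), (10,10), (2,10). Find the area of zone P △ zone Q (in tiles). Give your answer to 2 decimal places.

46.04

|zone P| = 23, |zone Q| = 24, |zone P∩zone Q| = 0.4792.
|zone P △ zone Q| = |zone P| + |zone Q| − 2·|zone P∩zone Q| = 23 + 24 − 0.9583 = 46.04.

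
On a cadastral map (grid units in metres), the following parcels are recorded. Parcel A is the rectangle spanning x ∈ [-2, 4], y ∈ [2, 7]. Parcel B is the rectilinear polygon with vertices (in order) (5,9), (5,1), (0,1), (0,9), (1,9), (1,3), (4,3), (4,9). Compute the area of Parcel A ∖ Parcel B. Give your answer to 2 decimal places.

22.00

|Parcel A| = 30, |Parcel A∩Parcel B| = 8.
|Parcel A ∖ Parcel B| = |Parcel A| − |Parcel A∩Parcel B| = 30 − 8 = 22.00.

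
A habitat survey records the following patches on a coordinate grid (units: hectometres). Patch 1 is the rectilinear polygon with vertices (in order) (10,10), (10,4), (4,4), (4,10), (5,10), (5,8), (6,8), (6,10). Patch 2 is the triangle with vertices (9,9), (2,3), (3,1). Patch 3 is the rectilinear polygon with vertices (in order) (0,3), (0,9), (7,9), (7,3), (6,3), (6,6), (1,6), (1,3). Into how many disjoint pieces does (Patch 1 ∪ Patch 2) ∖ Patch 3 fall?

3

(Patch 1 ∪ Patch 2) ∖ Patch 3 splits into 3 disjoint pieces (area 19, area 9.0893, area 1).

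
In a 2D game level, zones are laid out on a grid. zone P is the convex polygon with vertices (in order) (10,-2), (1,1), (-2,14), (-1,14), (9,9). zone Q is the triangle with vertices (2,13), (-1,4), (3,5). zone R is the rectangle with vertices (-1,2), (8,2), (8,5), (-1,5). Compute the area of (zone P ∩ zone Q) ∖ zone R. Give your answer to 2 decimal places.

14.12

|zone P ∩ zone Q| = 15.134.
|(zone P ∩ zone Q) ∩ zone R| = 1.0098.
|(zone P ∩ zone Q) ∖ zone R| = 15.134 − 1.0098 = 14.12.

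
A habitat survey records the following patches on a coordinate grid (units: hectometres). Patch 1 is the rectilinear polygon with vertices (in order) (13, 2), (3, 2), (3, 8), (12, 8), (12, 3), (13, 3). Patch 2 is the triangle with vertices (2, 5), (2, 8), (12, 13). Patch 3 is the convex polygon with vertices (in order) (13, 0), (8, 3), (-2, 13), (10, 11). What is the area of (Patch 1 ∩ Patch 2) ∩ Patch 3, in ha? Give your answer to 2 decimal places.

The region (Patch 1 ∩ Patch 2) ∩ Patch 3 is the polygon with vertices (5.75,8), (4.222,6.778), (3,8).
By the shoelace formula its area is 1.68.

1.68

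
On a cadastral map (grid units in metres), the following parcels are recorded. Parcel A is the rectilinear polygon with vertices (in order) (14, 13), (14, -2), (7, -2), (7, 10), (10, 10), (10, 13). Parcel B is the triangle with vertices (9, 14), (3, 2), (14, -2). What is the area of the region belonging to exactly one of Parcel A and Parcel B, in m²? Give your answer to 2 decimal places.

|Parcel A| = 96, |Parcel B| = 78, |Parcel A∩Parcel B| = 52.6909.
|Parcel A △ Parcel B| = |Parcel A| + |Parcel B| − 2·|Parcel A∩Parcel B| = 96 + 78 − 105.3818 = 68.62.

68.62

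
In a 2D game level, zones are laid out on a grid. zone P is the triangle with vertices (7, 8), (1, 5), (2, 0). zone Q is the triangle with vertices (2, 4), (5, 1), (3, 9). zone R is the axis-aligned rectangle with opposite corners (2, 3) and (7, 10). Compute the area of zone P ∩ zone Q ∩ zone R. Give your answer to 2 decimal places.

The intersection is the polygon with vertices (4.321,3.714), (3.875,3), (3,3), (2,4), (2.333,5.667), (3.667,6.333).
By the shoelace formula its area is 5.28.

5.28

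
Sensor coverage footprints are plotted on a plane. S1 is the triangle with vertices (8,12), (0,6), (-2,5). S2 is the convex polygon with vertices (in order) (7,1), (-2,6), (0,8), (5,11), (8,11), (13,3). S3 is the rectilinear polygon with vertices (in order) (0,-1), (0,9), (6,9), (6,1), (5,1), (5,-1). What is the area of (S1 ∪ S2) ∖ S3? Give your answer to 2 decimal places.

52.29

|S1 ∪ S2| = 86.1231.
|(S1 ∪ S2) ∩ S3| = 33.8333.
|(S1 ∪ S2) ∖ S3| = 86.1231 − 33.8333 = 52.29.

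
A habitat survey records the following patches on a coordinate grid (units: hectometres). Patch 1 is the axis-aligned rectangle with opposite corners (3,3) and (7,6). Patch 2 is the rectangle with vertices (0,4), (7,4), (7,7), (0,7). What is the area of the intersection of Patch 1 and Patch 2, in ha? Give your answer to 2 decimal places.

|Patch 1∩Patch 2|: x∈[3,7], y∈[4,6] → 4·2 = 8.

8.00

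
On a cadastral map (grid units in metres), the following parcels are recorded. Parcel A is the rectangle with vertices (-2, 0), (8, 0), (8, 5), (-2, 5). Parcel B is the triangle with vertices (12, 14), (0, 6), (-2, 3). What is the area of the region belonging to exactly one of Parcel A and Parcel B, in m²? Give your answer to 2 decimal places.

57.58

|Parcel A| = 50, |Parcel B| = 10, |Parcel A∩Parcel B| = 1.2121.
|Parcel A △ Parcel B| = |Parcel A| + |Parcel B| − 2·|Parcel A∩Parcel B| = 50 + 10 − 2.4242 = 57.58.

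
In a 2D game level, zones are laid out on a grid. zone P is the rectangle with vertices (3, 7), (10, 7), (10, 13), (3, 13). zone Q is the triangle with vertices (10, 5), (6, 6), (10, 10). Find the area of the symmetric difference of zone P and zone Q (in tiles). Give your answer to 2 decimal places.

43.00

|zone P| = 42, |zone Q| = 10, |zone P∩zone Q| = 4.5.
|zone P △ zone Q| = |zone P| + |zone Q| − 2·|zone P∩zone Q| = 42 + 10 − 9 = 43.00.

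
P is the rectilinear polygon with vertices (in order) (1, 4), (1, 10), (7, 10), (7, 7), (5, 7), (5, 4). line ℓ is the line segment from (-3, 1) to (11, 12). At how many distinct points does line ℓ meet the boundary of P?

2

The segment meets the boundary at (7,8.857), (1,4.143).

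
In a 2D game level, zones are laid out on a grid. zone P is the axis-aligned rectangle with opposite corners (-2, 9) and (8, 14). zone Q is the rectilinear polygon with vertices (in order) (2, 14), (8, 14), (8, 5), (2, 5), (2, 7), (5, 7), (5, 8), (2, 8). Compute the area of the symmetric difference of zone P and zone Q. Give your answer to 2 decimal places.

41.00

|zone P| = 50, |zone Q| = 51, |zone P∩zone Q| = 30.
|zone P △ zone Q| = |zone P| + |zone Q| − 2·|zone P∩zone Q| = 50 + 51 − 60 = 41.00.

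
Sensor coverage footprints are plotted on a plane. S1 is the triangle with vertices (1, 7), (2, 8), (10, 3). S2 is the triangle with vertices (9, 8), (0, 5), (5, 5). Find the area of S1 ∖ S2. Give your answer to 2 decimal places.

|S1| = 6.5, |S1∩S2| = 1.6277.
|S1 ∖ S2| = |S1| − |S1∩S2| = 6.5 − 1.6277 = 4.87.

4.87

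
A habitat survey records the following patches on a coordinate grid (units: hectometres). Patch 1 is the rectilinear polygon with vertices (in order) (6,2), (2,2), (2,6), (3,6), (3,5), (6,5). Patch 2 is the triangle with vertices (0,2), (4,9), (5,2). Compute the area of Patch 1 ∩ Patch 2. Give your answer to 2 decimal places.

9.29

The intersection is the polygon with vertices (2,2), (2,5.5), (2.286,6), (3,6), (3,5), (4.571,5), (5,2).
By the shoelace formula its area is 9.29.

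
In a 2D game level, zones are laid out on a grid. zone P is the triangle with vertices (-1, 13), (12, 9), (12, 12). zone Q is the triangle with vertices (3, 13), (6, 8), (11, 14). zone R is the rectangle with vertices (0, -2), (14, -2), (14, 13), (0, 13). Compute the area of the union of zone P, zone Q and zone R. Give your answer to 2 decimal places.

213.70

By inclusion–exclusion:
Individual areas: |zone P| = 19.5, |zone Q| = 21.5, |zone R| = 210.
|zone P∩zone Q| = 8.388.
|zone P∩zone R| = 19.3846.
|zone Q∩zone R| = 17.9167.
|zone P∩zone Q∩zone R| = 8.388.
|zone P ∪ zone Q ∪ zone R| = 251 − 45.6893 + 8.388 = 213.70.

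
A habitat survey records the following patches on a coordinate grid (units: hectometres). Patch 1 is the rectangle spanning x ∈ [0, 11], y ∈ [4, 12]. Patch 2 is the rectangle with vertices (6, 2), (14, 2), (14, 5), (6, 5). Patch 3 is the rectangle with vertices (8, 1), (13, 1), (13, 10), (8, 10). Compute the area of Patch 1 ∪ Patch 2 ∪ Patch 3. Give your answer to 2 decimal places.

By inclusion–exclusion:
Individual areas: |Patch 1| = 88, |Patch 2| = 24, |Patch 3| = 45.
|Patch 1∩Patch 2|: x∈[6,11], y∈[4,5] → 5·1 = 5.
|Patch 1∩Patch 3|: x∈[8,11], y∈[4,10] → 3·6 = 18.
|Patch 2∩Patch 3|: x∈[8,13], y∈[2,5] → 5·3 = 15.
|Patch 1∩Patch 2∩Patch 3| = 3.
|Patch 1 ∪ Patch 2 ∪ Patch 3| = 157 − 38 + 3 = 122.00.

122.00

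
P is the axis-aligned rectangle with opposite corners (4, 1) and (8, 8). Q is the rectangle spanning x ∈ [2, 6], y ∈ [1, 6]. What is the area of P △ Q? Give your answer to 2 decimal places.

|P∩Q|: x∈[4,6], y∈[1,6] → 2·5 = 10.
|P △ Q| = |P| + |Q| − 2·|P∩Q| = 28 + 20 − 20 = 28.00.

28.00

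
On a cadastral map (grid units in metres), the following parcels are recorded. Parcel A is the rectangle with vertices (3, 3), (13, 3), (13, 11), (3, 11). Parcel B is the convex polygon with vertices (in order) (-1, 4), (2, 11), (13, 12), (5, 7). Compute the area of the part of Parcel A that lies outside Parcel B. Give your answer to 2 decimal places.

|Parcel A| = 80, |Parcel A∩Parcel B| = 21.8.
|Parcel A ∖ Parcel B| = |Parcel A| − |Parcel A∩Parcel B| = 80 − 21.8 = 58.20.

58.20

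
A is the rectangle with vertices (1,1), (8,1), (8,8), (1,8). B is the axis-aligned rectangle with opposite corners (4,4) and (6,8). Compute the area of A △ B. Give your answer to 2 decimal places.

|A∩B|: x∈[4,6], y∈[4,8] → 2·4 = 8.
|A △ B| = |A| + |B| − 2·|A∩B| = 49 + 8 − 16 = 41.00.

41.00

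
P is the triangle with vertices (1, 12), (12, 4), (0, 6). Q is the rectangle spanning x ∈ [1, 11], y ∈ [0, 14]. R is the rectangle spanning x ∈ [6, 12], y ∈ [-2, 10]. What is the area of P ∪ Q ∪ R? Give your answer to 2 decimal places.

By inclusion–exclusion:
Individual areas: |P| = 37, |Q| = 140, |R| = 72.
|P∩Q| = 33.6364.
|P∩R| = 10.0909.
|Q∩R|: x∈[6,11], y∈[0,10] → 5·10 = 50.
|P∩Q∩R| = 9.8106.
|P ∪ Q ∪ R| = 249 − 93.7273 + 9.8106 = 165.08.

165.08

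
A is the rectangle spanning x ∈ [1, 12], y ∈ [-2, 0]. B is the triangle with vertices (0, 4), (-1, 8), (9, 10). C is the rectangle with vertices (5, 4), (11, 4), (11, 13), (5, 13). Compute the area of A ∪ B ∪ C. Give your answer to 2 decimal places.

By inclusion–exclusion:
Individual areas: |A| = 22, |B| = 21, |C| = 54.
|A∩B| = 0.
|A∩C| = 0 (no overlap).
|B∩C| = 3.7333.
|A∩B∩C| = 0.
|A ∪ B ∪ C| = 97 − 3.7333 + 0 = 93.27.

93.27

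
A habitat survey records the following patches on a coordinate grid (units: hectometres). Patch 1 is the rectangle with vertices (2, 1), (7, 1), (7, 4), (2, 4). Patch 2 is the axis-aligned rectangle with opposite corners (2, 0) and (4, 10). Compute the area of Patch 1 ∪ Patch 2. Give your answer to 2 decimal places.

By inclusion–exclusion:
Individual areas: |Patch 1| = 15, |Patch 2| = 20.
|Patch 1∩Patch 2|: x∈[2,4], y∈[1,4] → 2·3 = 6.
|Patch 1 ∪ Patch 2| = 35 − 6 = 29.00.

29.00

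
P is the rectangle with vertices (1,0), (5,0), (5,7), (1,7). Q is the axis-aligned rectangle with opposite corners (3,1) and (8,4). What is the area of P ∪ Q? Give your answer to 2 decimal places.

37.00

By inclusion–exclusion:
Individual areas: |P| = 28, |Q| = 15.
|P∩Q|: x∈[3,5], y∈[1,4] → 2·3 = 6.
|P ∪ Q| = 43 − 6 = 37.00.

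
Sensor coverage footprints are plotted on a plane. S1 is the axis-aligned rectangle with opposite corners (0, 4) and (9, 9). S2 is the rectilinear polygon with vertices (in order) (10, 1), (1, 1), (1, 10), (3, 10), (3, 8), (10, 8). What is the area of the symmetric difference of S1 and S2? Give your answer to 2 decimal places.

|S1| = 45, |S2| = 67, |S1∩S2| = 34.
|S1 △ S2| = |S1| + |S2| − 2·|S1∩S2| = 45 + 67 − 68 = 44.00.

44.00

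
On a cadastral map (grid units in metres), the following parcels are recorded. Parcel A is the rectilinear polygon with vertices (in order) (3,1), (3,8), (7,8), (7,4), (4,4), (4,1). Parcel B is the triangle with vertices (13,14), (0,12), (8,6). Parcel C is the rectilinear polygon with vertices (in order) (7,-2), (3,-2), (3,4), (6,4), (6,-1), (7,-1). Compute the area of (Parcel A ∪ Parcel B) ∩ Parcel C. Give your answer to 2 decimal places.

|Parcel A ∪ Parcel B| = 64.9583.
|(Parcel A ∪ Parcel B) ∩ Parcel C| = 3.00.

3.00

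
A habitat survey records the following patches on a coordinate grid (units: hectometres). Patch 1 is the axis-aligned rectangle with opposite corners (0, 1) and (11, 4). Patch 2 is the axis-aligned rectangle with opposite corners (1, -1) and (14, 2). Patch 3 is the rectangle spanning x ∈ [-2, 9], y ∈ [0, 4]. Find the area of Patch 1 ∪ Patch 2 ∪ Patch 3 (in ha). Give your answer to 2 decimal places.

By inclusion–exclusion:
Individual areas: |Patch 1| = 33, |Patch 2| = 39, |Patch 3| = 44.
|Patch 1∩Patch 2|: x∈[1,11], y∈[1,2] → 10·1 = 10.
|Patch 1∩Patch 3|: x∈[0,9], y∈[1,4] → 9·3 = 27.
|Patch 2∩Patch 3|: x∈[1,9], y∈[0,2] → 8·2 = 16.
|Patch 1∩Patch 2∩Patch 3| = 8.
|Patch 1 ∪ Patch 2 ∪ Patch 3| = 116 − 53 + 8 = 71.00.

71.00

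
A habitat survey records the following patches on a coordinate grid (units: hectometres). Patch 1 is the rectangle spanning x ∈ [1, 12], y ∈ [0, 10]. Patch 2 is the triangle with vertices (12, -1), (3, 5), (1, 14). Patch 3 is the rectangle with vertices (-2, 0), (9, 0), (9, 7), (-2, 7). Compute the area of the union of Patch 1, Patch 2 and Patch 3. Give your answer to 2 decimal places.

By inclusion–exclusion:
Individual areas: |Patch 1| = 110, |Patch 2| = 34.5, |Patch 3| = 77.
|Patch 1∩Patch 2| = 30.0278.
|Patch 1∩Patch 3|: x∈[1,9], y∈[0,7] → 8·7 = 56.
|Patch 2∩Patch 3| = 18.8414.
|Patch 1∩Patch 2∩Patch 3| = 18.8414.
|Patch 1 ∪ Patch 2 ∪ Patch 3| = 221.5 − 104.8692 + 18.8414 = 135.47.

135.47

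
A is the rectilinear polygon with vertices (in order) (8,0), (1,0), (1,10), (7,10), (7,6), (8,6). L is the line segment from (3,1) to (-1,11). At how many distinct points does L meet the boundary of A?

The segment meets the boundary at (1,6).

1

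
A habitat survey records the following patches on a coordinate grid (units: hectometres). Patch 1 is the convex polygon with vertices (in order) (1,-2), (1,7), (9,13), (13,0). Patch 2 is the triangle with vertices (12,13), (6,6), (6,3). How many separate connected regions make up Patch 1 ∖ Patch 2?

Patch 1 ∖ Patch 2 is a single connected region.

1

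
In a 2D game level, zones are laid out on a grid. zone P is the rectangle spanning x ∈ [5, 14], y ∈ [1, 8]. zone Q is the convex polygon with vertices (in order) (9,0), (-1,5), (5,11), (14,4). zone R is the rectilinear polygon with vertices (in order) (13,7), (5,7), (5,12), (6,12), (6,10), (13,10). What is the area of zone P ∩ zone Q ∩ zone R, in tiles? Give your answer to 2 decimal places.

The intersection is the polygon with vertices (8.857,8), (10.143,7), (5,7), (5,8).
By the shoelace formula its area is 4.50.

4.50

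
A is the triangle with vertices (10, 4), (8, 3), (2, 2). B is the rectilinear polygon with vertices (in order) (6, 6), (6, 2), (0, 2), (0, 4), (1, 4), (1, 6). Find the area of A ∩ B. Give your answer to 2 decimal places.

The intersection is the polygon with vertices (2,2), (6,3), (6,2.667).
By the shoelace formula its area is 0.67.

0.67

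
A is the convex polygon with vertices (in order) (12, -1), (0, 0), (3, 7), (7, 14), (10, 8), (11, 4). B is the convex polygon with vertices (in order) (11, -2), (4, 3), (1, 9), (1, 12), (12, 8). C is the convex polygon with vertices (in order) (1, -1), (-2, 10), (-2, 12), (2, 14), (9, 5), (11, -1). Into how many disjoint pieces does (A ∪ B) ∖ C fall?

(A ∪ B) ∖ C splits into 2 disjoint pieces (area 39.2081, area 0.3997).

2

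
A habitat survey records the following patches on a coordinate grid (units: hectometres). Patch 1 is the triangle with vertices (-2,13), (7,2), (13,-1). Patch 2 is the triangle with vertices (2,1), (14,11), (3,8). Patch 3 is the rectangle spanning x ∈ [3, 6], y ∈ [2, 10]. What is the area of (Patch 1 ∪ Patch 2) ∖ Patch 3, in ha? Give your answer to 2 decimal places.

|Patch 1 ∪ Patch 2| = 50.7304.
|(Patch 1 ∪ Patch 2) ∩ Patch 3| = 16.307.
|(Patch 1 ∪ Patch 2) ∖ Patch 3| = 50.7304 − 16.307 = 34.42.

34.42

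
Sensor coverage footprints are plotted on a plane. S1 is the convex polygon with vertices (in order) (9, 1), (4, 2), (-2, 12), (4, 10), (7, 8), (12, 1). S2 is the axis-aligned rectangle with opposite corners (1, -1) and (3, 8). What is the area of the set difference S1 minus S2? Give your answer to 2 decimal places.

57.67

|S1| = 63, |S1∩S2| = 5.3333.
|S1 ∖ S2| = |S1| − |S1∩S2| = 63 − 5.3333 = 57.67.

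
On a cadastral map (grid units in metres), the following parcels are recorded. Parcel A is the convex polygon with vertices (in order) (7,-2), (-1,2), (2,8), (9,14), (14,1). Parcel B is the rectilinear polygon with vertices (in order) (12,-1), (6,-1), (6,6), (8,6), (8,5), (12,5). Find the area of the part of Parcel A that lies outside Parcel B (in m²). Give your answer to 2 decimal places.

96.52

|Parcel A| = 133, |Parcel A∩Parcel B| = 36.4762.
|Parcel A ∖ Parcel B| = |Parcel A| − |Parcel A∩Parcel B| = 133 − 36.4762 = 96.52.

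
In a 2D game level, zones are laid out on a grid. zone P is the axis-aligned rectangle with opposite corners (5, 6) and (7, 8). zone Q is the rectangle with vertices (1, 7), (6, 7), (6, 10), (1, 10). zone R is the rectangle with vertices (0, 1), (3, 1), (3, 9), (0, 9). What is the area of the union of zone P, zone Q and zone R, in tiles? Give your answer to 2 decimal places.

38.00

By inclusion–exclusion:
Individual areas: |zone P| = 4, |zone Q| = 15, |zone R| = 24.
|zone P∩zone Q|: x∈[5,6], y∈[7,8] → 1·1 = 1.
|zone P∩zone R| = 0 (no overlap).
|zone Q∩zone R|: x∈[1,3], y∈[7,9] → 2·2 = 4.
|zone P∩zone Q∩zone R| = 0.
|zone P ∪ zone Q ∪ zone R| = 43 − 5 + 0 = 38.00.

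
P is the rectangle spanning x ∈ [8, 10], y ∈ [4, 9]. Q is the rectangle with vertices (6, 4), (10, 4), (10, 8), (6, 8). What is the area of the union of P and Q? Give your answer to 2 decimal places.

By inclusion–exclusion:
Individual areas: |P| = 10, |Q| = 16.
|P∩Q|: x∈[8,10], y∈[4,8] → 2·4 = 8.
|P ∪ Q| = 26 − 8 = 18.00.

18.00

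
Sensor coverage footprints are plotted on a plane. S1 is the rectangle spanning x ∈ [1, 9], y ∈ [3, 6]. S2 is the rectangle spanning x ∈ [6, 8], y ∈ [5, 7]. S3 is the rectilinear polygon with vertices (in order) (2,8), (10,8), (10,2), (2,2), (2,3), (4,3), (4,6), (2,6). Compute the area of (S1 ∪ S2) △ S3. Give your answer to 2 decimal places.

|S1 ∪ S2| = 26.
|(S1 ∪ S2) ∩ S3| = 17.
|(S1 ∪ S2) △ S3| = 26 + 42 − 34 = 34.00.

34.00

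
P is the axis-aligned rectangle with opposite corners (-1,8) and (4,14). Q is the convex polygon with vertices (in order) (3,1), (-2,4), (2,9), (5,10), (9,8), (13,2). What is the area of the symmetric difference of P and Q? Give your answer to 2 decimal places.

|P| = 30, |Q| = 83, |P∩Q| = 3.0667.
|P △ Q| = |P| + |Q| − 2·|P∩Q| = 30 + 83 − 6.1333 = 106.87.

106.87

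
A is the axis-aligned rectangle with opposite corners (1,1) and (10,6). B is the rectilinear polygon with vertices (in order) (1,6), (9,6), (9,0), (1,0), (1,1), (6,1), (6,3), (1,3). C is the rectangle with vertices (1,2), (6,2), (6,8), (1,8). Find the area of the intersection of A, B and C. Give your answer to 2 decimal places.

15.00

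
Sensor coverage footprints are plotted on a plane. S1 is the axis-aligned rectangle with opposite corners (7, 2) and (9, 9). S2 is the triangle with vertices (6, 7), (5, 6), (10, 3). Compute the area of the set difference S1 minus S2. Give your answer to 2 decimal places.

12.40

|S1| = 14, |S1∩S2| = 1.6.
|S1 ∖ S2| = |S1| − |S1∩S2| = 14 − 1.6 = 12.40.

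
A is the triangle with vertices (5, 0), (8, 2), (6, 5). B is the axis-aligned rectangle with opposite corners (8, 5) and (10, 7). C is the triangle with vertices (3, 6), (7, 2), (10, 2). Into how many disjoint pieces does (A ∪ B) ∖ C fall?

3

(A ∪ B) ∖ C splits into 3 disjoint pieces (area 0.3205, area 3.6667, area 4).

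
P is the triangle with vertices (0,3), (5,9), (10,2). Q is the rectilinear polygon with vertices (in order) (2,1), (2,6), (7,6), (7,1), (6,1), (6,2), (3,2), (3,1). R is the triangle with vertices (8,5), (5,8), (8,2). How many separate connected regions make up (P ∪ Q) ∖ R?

2

(P ∪ Q) ∖ R splits into 2 disjoint pieces (area 30.3605, area 2.6).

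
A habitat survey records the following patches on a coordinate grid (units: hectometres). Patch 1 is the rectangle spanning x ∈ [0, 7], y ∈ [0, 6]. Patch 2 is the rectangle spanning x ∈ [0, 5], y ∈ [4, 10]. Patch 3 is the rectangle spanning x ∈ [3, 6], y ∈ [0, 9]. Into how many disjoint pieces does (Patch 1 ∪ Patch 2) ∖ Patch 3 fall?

2

(Patch 1 ∪ Patch 2) ∖ Patch 3 splits into 2 disjoint pieces (area 6, area 32).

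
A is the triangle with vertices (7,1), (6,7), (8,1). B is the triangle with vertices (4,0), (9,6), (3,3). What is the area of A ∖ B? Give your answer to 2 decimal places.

2.36

|A| = 3, |A∩B| = 0.6375.
|A ∖ B| = |A| − |A∩B| = 3 − 0.6375 = 2.36.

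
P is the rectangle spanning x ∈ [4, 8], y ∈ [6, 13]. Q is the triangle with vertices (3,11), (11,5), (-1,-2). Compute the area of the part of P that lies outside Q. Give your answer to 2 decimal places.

17.00

|P| = 28, |P∩Q| = 11.
|P ∖ Q| = |P| − |P∩Q| = 28 − 11 = 17.00.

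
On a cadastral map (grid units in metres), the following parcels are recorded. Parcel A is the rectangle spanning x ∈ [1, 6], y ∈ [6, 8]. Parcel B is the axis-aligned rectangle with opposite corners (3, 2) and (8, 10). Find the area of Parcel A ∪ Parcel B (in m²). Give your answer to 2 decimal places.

44.00

By inclusion–exclusion:
Individual areas: |Parcel A| = 10, |Parcel B| = 40.
|Parcel A∩Parcel B|: x∈[3,6], y∈[6,8] → 3·2 = 6.
|Parcel A ∪ Parcel B| = 50 − 6 = 44.00.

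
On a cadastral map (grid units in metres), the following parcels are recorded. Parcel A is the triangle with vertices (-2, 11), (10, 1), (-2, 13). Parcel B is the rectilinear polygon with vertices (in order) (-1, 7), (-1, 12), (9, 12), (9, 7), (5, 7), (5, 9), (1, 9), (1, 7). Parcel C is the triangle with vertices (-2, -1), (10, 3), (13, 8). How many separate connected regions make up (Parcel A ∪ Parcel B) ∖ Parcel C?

2

(Parcel A ∪ Parcel B) ∖ Parcel C splits into 2 disjoint pieces (area 49.1841, area 0.2143).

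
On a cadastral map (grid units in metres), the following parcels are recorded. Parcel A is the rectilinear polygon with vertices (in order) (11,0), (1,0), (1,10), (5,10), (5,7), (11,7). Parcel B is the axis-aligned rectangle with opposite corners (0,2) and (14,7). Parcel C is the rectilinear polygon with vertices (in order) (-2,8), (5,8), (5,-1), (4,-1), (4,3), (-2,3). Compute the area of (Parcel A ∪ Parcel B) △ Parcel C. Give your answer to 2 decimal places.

87.00

|Parcel A ∪ Parcel B| = 102.
|(Parcel A ∪ Parcel B) ∩ Parcel C| = 27.
|(Parcel A ∪ Parcel B) △ Parcel C| = 102 + 39 − 54 = 87.00.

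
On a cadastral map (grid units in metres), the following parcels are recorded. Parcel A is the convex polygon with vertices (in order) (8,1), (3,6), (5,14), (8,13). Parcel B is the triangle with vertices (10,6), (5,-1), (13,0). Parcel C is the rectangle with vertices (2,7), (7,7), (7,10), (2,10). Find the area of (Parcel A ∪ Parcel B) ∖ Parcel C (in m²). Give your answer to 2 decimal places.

|Parcel A ∪ Parcel B| = 67.4917.
|(Parcel A ∪ Parcel B) ∩ Parcel C| = 10.125.
|(Parcel A ∪ Parcel B) ∖ Parcel C| = 67.4917 − 10.125 = 57.37.

57.37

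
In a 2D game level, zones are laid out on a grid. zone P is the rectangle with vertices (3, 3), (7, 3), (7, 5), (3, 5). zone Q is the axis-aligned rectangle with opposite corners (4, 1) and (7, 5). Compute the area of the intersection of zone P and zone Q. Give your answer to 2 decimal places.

6.00

|zone P∩zone Q|: x∈[4,7], y∈[3,5] → 3·2 = 6.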